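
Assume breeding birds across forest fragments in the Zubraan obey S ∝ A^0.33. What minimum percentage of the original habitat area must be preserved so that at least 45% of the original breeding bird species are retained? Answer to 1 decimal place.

8.9%

Need (A_new/A_old)^0.33 = 0.45, so A_new/A_old = 0.45^(1/0.33) = 0.45^3.03
ln(A_new/A_old) = ln 0.45 / 0.33 = -0.7985 / 0.33 = -2.4197
A_new/A_old = e^-2.4197 ≈ 0.08895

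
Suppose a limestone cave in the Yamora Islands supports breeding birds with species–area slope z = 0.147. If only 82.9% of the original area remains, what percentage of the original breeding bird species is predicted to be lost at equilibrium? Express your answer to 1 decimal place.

2.7%

S_new/S_old = (A_new/A_old)^z = 0.829^0.147
= exp(0.147 × ln 0.829) = exp(0.147 × -0.1875) = exp(-0.0276) ≈ 0.9728
Fraction lost = 1 − 0.9728 = 0.02719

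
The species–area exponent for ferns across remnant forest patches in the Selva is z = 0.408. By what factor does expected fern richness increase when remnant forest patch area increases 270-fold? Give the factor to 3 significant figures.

S₂/S₁ = (A₂/A₁)^z = 270^0.408
ln(S₂/S₁) = 0.408 × ln 270 = 0.408 × 5.5984 = 2.2842
S₂/S₁ = e^2.2842 ≈ 9.817

9.82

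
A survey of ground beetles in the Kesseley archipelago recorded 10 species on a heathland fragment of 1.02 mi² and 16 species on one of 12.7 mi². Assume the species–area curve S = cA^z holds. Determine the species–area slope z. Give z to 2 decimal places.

0.19

Taking logs: ln S = ln c + z ln A, so z = (ln S₂ − ln S₁)/(ln A₂ − ln A₁).
z = ln(16/10) / ln(12.7/1.02) = ln(1.6) / ln(12.45) = 0.4700 / 2.5218 = 0.1864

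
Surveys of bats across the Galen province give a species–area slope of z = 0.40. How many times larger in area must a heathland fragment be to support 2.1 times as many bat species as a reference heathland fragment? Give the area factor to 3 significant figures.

(A₂/A₁)^0.4 = 2.1, so A₂/A₁ = 2.1^(1/0.4) = 2.1^2.5
ln(A₂/A₁) = ln 2.1 / 0.4 = 0.7419 / 0.4 = 1.8548
A₂/A₁ = e^1.8548 ≈ 6.391

6.39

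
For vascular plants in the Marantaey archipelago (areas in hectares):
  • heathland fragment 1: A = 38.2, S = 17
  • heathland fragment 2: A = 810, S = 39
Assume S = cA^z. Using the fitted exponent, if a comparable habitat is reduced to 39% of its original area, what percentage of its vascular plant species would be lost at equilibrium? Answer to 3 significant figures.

z = ln(39/17) / ln(810/38.2) = 0.8303 / 3.0542 = 0.2719
S_new/S_old = (A_new/A_old)^z = 0.39^0.2719 = exp(0.2719 × -0.9416) = 0.7741
Fraction lost = 1 − 0.7741 = 0.2259

22.6%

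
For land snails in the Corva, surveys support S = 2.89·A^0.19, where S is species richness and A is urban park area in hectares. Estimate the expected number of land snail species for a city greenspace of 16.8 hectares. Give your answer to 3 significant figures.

4.94

S = 2.89 × 16.8^0.19 = 2.89 × 1.709 ≈ 4.94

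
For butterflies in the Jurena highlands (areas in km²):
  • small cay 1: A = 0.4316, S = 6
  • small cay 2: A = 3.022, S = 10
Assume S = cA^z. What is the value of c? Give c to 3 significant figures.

z = ln(S₂/S₁) / ln(A₂/A₁) = ln(10/6) / ln(3.022/0.4316) = 0.5108 / 1.9462 = 0.2625
c = S₁ / A₁^z = 6 / 0.4316^0.2625 = 6 / 0.8021 = 7.481

7.48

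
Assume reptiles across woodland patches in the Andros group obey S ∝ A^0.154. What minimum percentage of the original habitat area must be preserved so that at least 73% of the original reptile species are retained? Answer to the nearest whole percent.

Need (A_new/A_old)^0.154 = 0.73, so A_new/A_old = 0.73^(1/0.154) = 0.73^6.494
ln(A_new/A_old) = ln 0.73 / 0.154 = -0.3147 / 0.154 = -2.0436
A_new/A_old = e^-2.0436 ≈ 0.1296

13%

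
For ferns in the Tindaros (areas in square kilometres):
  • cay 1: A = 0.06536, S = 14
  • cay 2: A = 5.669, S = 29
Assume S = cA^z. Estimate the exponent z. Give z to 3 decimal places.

Taking logs: ln S = ln c + z ln A, so z = (ln S₂ − ln S₁)/(ln A₂ − ln A₁).
z = ln(29/14) / ln(5.669/0.06536) = ln(2.071) / ln(86.74) = 0.7282 / 4.4629 = 0.1632

0.163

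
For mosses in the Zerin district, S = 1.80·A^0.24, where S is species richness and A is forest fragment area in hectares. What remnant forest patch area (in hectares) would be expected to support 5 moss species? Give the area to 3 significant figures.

70.6 hectares

5 = 1.8 × A^0.24  ⇒  A^0.24 = 5/1.8 = 2.778
ln A = ln(2.778) / 0.24 = 1.0217 / 0.24 = 4.2569
A = e^4.2569 ≈ 70.59 hectares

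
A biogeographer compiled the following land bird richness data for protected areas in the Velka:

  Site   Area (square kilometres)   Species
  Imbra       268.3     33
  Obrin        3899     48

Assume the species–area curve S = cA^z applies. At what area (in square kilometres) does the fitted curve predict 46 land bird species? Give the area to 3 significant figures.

z = ln(48/33) / ln(3899/268.3) = 0.3747 / 2.6764 = 0.1400
c = 33 / 268.3^0.1400 = 33 / 2.188 = 15.08
A = (46/15.08)^(1/0.1400) ⇒ ln A = ln(3.05)/0.1400 = 7.9645
A = e^7.9645 ≈ 2877 square kilometres

2880 square kilometres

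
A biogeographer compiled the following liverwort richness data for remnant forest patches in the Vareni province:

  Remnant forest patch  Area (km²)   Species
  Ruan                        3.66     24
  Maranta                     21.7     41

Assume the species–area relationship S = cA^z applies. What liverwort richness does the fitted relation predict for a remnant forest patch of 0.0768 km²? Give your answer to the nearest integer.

8

z = ln(41/24) / ln(21.7/3.66) = 0.5355 / 1.7798 = 0.3009
c = 24 / 3.66^0.3009 = 24 / 1.478 = 16.24
S₃ = 16.24 × 0.0768^0.3009 = 16.24 × 0.462 ≈ 7.504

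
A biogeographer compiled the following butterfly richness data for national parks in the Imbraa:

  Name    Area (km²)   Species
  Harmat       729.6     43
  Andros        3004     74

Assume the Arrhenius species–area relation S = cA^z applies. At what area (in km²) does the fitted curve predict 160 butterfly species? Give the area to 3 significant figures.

z = ln(74/43) / ln(3004/729.6) = 0.5429 / 1.4152 = 0.3836
c = 43 / 729.6^0.3836 = 43 / 12.54 = 3.429
A = (160/3.429)^(1/0.3836) ⇒ ln A = ln(46.66)/0.3836 = 10.0179
A = e^10.0179 ≈ 22425 km²

22400 km²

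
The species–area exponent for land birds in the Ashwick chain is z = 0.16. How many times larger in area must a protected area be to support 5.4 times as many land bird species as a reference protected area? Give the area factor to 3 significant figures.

(A₂/A₁)^0.16 = 5.4, so A₂/A₁ = 5.4^(1/0.16) = 5.4^6.25
ln(A₂/A₁) = ln 5.4 / 0.16 = 1.6864 / 0.16 = 10.5400
A₂/A₁ = e^10.5400 ≈ 37797

37800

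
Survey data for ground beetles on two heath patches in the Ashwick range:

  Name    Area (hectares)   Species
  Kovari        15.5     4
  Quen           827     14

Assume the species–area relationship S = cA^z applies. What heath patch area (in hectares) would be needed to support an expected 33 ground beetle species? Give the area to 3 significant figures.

z = ln(14/4) / ln(827/15.5) = 1.2528 / 3.9770 = 0.3150
c = 4 / 15.5^0.3150 = 4 / 2.371 = 1.687
A = (33/1.687)^(1/0.3150) ⇒ ln A = ln(19.56)/0.3150 = 9.4398
A = e^9.4398 ≈ 12580 hectares

12600 hectares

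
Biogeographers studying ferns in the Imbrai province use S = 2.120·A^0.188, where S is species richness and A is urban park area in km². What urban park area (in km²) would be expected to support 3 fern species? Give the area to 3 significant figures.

6.34 km²

3 = 2.12 × A^0.188  ⇒  A^0.188 = 3/2.12 = 1.415
ln A = ln(1.415) / 0.188 = 0.3472 / 0.188 = 1.8468
A = e^1.8468 ≈ 6.339 km²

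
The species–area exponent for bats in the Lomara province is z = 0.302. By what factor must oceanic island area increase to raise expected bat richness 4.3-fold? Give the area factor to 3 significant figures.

(A₂/A₁)^0.302 = 4.3, so A₂/A₁ = 4.3^(1/0.302) = 4.3^3.311
ln(A₂/A₁) = ln 4.3 / 0.302 = 1.4586 / 0.302 = 4.8299
A₂/A₁ = e^4.8299 ≈ 125.2

125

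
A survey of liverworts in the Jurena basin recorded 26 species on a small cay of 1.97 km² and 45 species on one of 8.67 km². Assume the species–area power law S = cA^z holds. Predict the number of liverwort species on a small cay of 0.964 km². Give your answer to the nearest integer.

z = ln(45/26) / ln(8.67/1.97) = 0.5486 / 1.4818 = 0.3702
c = 26 / 1.97^0.3702 = 26 / 1.285 = 20.23
S₃ = 20.23 × 0.964^0.3702 = 20.23 × 0.9865 ≈ 19.96

20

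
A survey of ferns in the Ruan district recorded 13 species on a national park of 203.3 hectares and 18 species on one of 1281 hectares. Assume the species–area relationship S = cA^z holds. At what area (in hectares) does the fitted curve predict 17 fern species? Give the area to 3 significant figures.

z = ln(18/13) / ln(1281/203.3) = 0.3254 / 1.8407 = 0.1768
c = 13 / 203.3^0.1768 = 13 / 2.559 = 5.08
A = (17/5.08)^(1/0.1768) ⇒ ln A = ln(3.346)/0.1768 = 6.8321
A = e^6.8321 ≈ 927.1 hectares

927 hectares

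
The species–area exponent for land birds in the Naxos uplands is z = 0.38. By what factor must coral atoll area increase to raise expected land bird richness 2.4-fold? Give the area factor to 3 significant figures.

10.0

(A₂/A₁)^0.38 = 2.4, so A₂/A₁ = 2.4^(1/0.38) = 2.4^2.632
ln(A₂/A₁) = ln 2.4 / 0.38 = 0.8755 / 0.38 = 2.3039
A₂/A₁ = e^2.3039 ≈ 10.01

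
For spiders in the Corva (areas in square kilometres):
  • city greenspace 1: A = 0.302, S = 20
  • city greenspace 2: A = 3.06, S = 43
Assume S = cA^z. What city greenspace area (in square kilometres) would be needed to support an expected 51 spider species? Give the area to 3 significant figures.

5.13 square kilometres

z = ln(43/20) / ln(3.06/0.302) = 0.7655 / 2.3157 = 0.3305
c = 20 / 0.302^0.3305 = 20 / 0.6732 = 29.71
A = (51/29.71)^(1/0.3305) ⇒ ln A = ln(1.717)/0.3305 = 1.6346
A = e^1.6346 ≈ 5.127 square kilometres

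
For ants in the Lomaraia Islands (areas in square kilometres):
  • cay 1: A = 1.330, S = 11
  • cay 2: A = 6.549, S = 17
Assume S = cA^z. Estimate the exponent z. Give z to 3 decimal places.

0.273

Taking logs: ln S = ln c + z ln A, so z = (ln S₂ − ln S₁)/(ln A₂ − ln A₁).
z = ln(17/11) / ln(6.549/1.33) = ln(1.545) / ln(4.924) = 0.4353 / 1.5941 = 0.2731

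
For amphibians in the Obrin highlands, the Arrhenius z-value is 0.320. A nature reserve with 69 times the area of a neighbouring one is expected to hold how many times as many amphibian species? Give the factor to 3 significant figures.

S₂/S₁ = (A₂/A₁)^z = 69^0.32
ln(S₂/S₁) = 0.32 × ln 69 = 0.32 × 4.2341 = 1.3549
S₂/S₁ = e^1.3549 ≈ 3.876

3.88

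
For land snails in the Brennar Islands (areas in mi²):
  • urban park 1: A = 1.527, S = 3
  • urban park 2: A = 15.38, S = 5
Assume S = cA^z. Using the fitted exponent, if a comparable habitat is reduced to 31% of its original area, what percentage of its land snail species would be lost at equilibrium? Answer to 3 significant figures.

z = ln(5/3) / ln(15.38/1.527) = 0.5108 / 2.3098 = 0.2212
S_new/S_old = (A_new/A_old)^z = 0.31^0.2212 = exp(0.2212 × -1.1712) = 0.7718
Fraction lost = 1 − 0.7718 = 0.2282

22.8%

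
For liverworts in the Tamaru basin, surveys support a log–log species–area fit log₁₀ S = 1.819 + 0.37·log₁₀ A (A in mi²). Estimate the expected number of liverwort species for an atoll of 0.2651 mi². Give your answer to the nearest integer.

40 species

S = 65.92 × 0.2651^0.37
ln S = ln 65.92 + 0.37 × ln 0.2651 = 4.1884 + 0.37 × -1.3276 = 3.6972
S = e^3.6972 ≈ 40.33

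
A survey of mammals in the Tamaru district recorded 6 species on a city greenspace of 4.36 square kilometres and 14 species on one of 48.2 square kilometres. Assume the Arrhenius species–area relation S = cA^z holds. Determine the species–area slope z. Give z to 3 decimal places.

0.353

Taking logs: ln S = ln c + z ln A, so z = (ln S₂ − ln S₁)/(ln A₂ − ln A₁).
z = ln(14/6) / ln(48.2/4.36) = ln(2.333) / ln(11.06) = 0.8473 / 2.4029 = 0.3526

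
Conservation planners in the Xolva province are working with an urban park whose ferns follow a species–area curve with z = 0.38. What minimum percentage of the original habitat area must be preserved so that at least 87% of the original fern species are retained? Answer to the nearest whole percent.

Need (A_new/A_old)^0.38 = 0.87, so A_new/A_old = 0.87^(1/0.38) = 0.87^2.632
ln(A_new/A_old) = ln 0.87 / 0.38 = -0.1393 / 0.38 = -0.3665
A_new/A_old = e^-0.3665 ≈ 0.6932

69%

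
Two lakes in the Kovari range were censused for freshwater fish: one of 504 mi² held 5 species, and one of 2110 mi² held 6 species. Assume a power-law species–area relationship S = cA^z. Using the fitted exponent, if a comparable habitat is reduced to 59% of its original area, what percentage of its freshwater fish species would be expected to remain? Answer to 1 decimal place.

93.5%

z = ln(6/5) / ln(2110/504) = 0.1823 / 1.4319 = 0.1273
S_new/S_old = (A_new/A_old)^z = 0.59^0.1273 = exp(0.1273 × -0.5276) = 0.935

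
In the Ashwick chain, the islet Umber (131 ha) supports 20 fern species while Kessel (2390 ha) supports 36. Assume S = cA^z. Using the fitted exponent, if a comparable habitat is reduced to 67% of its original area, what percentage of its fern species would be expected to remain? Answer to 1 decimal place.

92.2%

z = ln(36/20) / ln(2390/131) = 0.5878 / 2.9039 = 0.2024
S_new/S_old = (A_new/A_old)^z = 0.67^0.2024 = exp(0.2024 × -0.4005) = 0.9221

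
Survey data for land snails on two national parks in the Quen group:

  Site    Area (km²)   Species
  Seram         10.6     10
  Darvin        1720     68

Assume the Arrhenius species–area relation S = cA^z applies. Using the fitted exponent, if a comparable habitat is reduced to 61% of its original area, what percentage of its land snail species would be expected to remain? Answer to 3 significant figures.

z = ln(68/10) / ln(1720/10.6) = 1.9169 / 5.0892 = 0.3767
S_new/S_old = (A_new/A_old)^z = 0.61^0.3767 = exp(0.3767 × -0.4943) = 0.8301

83.0%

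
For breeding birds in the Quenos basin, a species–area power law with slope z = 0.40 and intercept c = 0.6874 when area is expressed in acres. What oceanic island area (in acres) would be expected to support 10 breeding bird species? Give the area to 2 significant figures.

810 acres

10 = 0.6874 × A^0.4  ⇒  A^0.4 = 10/0.6874 = 14.55
ln A = ln(14.55) / 0.4 = 2.6774 / 0.4 = 6.6936
A = e^6.6936 ≈ 807.2 acres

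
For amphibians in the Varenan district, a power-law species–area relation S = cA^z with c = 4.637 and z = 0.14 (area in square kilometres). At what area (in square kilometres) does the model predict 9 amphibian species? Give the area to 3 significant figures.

9 = 4.637 × A^0.14  ⇒  A^0.14 = 9/4.637 = 1.941
ln A = ln(1.941) / 0.14 = 0.6632 / 0.14 = 4.7368
A = e^4.7368 ≈ 114.1 square kilometres

114 square kilometres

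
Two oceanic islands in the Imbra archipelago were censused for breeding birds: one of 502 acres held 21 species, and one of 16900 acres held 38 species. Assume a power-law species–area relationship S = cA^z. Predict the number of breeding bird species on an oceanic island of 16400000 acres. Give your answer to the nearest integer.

121

z = ln(38/21) / ln(16900/502) = 0.5931 / 3.5165 = 0.1687
c = 21 / 502^0.1687 = 21 / 2.854 = 7.358
S₃ = 7.358 × 16400000^0.1687 = 7.358 × 16.47 ≈ 121.2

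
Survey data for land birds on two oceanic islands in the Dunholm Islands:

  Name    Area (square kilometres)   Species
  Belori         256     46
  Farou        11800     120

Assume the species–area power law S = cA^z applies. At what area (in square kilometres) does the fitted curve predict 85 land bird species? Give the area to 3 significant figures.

2980 square kilometres

z = ln(120/46) / ln(11800/256) = 0.9589 / 3.8307 = 0.2503
c = 46 / 256^0.2503 = 46 / 4.007 = 11.48
A = (85/11.48)^(1/0.2503) ⇒ ln A = ln(7.404)/0.2503 = 7.9982
A = e^7.9982 ≈ 2976 square kilometres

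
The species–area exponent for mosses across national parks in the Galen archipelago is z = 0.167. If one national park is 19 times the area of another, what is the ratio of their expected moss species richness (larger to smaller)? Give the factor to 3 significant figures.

S₂/S₁ = (A₂/A₁)^z = 19^0.167
ln(S₂/S₁) = 0.167 × ln 19 = 0.167 × 2.9444 = 0.4917
S₂/S₁ = e^0.4917 ≈ 1.635

1.64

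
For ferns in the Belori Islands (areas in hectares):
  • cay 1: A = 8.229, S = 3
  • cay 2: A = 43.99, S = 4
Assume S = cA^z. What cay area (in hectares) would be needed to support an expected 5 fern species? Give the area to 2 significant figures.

160 hectares

z = ln(4/3) / ln(43.99/8.229) = 0.2877 / 1.6763 = 0.1716
c = 3 / 8.229^0.1716 = 3 / 1.436 = 2.089
A = (5/2.089)^(1/0.1716) ⇒ ln A = ln(2.393)/0.1716 = 5.0842
A = e^5.0842 ≈ 161.5 hectares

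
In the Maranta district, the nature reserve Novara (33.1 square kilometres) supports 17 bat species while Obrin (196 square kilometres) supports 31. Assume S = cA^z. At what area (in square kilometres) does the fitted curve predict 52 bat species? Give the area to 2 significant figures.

z = ln(31/17) / ln(196/33.1) = 0.6008 / 1.7786 = 0.3378
c = 17 / 33.1^0.3378 = 17 / 3.261 = 5.213
A = (52/5.213)^(1/0.3378) ⇒ ln A = ln(9.975)/0.3378 = 6.8094
A = e^6.8094 ≈ 906.4 square kilometres

910 square kilometres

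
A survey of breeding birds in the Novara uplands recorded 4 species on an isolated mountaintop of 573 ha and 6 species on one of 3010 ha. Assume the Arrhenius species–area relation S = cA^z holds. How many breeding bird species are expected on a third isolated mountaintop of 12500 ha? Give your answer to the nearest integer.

8

z = ln(6/4) / ln(3010/573) = 0.4055 / 1.6588 = 0.2444
c = 4 / 573^0.2444 = 4 / 4.723 = 0.847
S₃ = 0.847 × 12500^0.2444 = 0.847 × 10.03 ≈ 8.498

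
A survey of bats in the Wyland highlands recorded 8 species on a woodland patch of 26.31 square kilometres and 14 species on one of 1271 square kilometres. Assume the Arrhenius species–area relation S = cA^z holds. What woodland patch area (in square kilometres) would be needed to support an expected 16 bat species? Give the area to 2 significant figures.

3200 square kilometres

z = ln(14/8) / ln(1271/26.31) = 0.5596 / 3.8776 = 0.1443
c = 8 / 26.31^0.1443 = 8 / 1.603 = 4.99
A = (16/4.99)^(1/0.1443) ⇒ ln A = ln(3.206)/0.1443 = 8.0728
A = e^8.0728 ≈ 3206 square kilometres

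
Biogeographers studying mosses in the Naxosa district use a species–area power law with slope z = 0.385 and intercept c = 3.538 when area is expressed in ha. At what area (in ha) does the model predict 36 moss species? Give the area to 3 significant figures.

36 = 3.538 × A^0.385  ⇒  A^0.385 = 36/3.538 = 10.18
ln A = ln(10.18) / 0.385 = 2.3200 / 0.385 = 6.0259
A = e^6.0259 ≈ 414 ha

414 ha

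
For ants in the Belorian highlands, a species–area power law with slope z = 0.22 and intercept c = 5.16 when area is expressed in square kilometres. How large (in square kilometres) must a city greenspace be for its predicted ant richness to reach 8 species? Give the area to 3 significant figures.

7.34 square kilometres

8 = 5.16 × A^0.22  ⇒  A^0.22 = 8/5.16 = 1.55
ln A = ln(1.55) / 0.22 = 0.4385 / 0.22 = 1.9932
A = e^1.9932 ≈ 7.339 square kilometres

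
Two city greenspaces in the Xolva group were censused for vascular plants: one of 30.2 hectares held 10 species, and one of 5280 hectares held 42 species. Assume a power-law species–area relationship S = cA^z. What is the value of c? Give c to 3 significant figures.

3.88

z = ln(S₂/S₁) / ln(A₂/A₁) = ln(42/10) / ln(5280/30.2) = 1.4351 / 5.1638 = 0.2779
c = S₁ / A₁^z = 10 / 30.2^0.2779 = 10 / 2.578 = 3.879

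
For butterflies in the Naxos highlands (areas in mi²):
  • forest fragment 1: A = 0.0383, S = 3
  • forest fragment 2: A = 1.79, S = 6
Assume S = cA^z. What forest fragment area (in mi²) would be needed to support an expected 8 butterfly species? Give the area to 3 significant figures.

z = ln(6/3) / ln(1.79/0.0383) = 0.6931 / 3.8445 = 0.1803
c = 3 / 0.0383^0.1803 = 3 / 0.5553 = 5.402
A = (8/5.402)^(1/0.1803) ⇒ ln A = ln(1.481)/0.1803 = 2.1778
A = e^2.1778 ≈ 8.827 mi²

8.83 mi²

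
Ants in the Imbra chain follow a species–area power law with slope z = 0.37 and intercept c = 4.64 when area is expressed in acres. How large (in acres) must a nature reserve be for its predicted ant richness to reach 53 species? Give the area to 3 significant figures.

722 acres

53 = 4.64 × A^0.37  ⇒  A^0.37 = 53/4.64 = 11.42
ln A = ln(11.42) / 0.37 = 2.4356 / 0.37 = 6.5826
A = e^6.5826 ≈ 722.4 acres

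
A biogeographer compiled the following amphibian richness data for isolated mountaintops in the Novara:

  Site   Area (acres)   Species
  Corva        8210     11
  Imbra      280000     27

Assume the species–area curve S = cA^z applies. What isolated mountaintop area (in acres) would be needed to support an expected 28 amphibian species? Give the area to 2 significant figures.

z = ln(27/11) / ln(280000/8210) = 0.8979 / 3.5294 = 0.2544
c = 11 / 8210^0.2544 = 11 / 9.905 = 1.111
A = (28/1.111)^(1/0.2544) ⇒ ln A = ln(25.21)/0.2544 = 12.6855
A = e^12.6855 ≈ 323027 acres

320000 acres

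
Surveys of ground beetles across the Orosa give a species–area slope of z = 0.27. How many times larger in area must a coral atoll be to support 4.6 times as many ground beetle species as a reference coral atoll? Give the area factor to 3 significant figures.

(A₂/A₁)^0.27 = 4.6, so A₂/A₁ = 4.6^(1/0.27) = 4.6^3.704
ln(A₂/A₁) = ln 4.6 / 0.27 = 1.5261 / 0.27 = 5.6521
A₂/A₁ = e^5.6521 ≈ 284.9

285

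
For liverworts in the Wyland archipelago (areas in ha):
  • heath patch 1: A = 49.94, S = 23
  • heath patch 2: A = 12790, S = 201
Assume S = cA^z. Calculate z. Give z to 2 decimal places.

Taking logs: ln S = ln c + z ln A, so z = (ln S₂ − ln S₁)/(ln A₂ − ln A₁).
z = ln(201/23) / ln(12790/49.94) = ln(8.739) / ln(256.1) = 2.1678 / 5.5456 = 0.3909

0.39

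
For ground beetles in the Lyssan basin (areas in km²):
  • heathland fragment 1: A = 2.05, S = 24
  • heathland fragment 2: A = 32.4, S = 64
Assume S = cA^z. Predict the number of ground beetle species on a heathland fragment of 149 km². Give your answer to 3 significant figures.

z = ln(64/24) / ln(32.4/2.05) = 0.9808 / 2.7603 = 0.3553
c = 24 / 2.05^0.3553 = 24 / 1.291 = 18.6
S₃ = 18.6 × 149^0.3553 = 18.6 × 5.918 ≈ 110.1

110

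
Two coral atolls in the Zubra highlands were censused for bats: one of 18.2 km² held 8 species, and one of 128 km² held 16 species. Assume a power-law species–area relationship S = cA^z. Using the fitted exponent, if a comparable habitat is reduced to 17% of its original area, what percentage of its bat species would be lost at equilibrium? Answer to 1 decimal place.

46.7%

z = ln(16/8) / ln(128/18.2) = 0.6931 / 1.9506 = 0.3553
S_new/S_old = (A_new/A_old)^z = 0.17^0.3553 = exp(0.3553 × -1.7720) = 0.5328
Fraction lost = 1 − 0.5328 = 0.4672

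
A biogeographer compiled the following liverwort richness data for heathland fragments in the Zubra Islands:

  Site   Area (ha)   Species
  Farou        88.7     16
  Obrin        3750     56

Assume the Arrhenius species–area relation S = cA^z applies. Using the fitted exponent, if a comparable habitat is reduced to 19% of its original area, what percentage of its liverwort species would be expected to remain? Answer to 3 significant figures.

57.4%

z = ln(56/16) / ln(3750/88.7) = 1.2528 / 3.7443 = 0.3346
S_new/S_old = (A_new/A_old)^z = 0.19^0.3346 = exp(0.3346 × -1.6607) = 0.5737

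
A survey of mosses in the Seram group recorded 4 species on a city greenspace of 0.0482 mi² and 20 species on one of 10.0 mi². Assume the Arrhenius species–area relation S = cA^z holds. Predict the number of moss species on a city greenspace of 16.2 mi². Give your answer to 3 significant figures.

z = ln(20/4) / ln(10/0.0482) = 1.6094 / 5.3350 = 0.3017
c = 4 / 0.0482^0.3017 = 4 / 0.4006 = 9.985
S₃ = 9.985 × 16.2^0.3017 = 9.985 × 2.317 ≈ 23.13

23.1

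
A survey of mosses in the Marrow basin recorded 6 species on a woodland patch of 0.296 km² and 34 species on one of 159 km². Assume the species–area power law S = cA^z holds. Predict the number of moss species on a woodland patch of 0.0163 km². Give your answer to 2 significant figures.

z = ln(34/6) / ln(159/0.296) = 1.7346 / 6.2863 = 0.2759
c = 6 / 0.296^0.2759 = 6 / 0.7147 = 8.395
S₃ = 8.395 × 0.0163^0.2759 = 8.395 × 0.3211 ≈ 2.696

2.7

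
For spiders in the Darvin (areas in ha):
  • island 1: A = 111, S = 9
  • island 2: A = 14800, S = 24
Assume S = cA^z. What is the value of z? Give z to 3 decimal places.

0.200

Taking logs: ln S = ln c + z ln A, so z = (ln S₂ − ln S₁)/(ln A₂ − ln A₁).
z = ln(24/9) / ln(14800/111) = ln(2.667) / ln(133.3) = 0.9808 / 4.8929 = 0.2005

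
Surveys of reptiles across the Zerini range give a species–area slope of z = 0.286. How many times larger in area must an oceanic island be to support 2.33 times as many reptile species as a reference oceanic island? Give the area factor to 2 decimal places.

(A₂/A₁)^0.286 = 2.33, so A₂/A₁ = 2.33^(1/0.286) = 2.33^3.497
ln(A₂/A₁) = ln 2.33 / 0.286 = 0.8459 / 0.286 = 2.9576
A₂/A₁ = e^2.9576 ≈ 19.25

19.25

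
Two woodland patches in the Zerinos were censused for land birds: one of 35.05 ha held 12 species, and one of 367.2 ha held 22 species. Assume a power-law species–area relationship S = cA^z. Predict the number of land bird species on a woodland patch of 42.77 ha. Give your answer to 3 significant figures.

z = ln(22/12) / ln(367.2/35.05) = 0.6061 / 2.3491 = 0.2580
c = 12 / 35.05^0.2580 = 12 / 2.504 = 4.793
S₃ = 4.793 × 42.77^0.2580 = 4.793 × 2.636 ≈ 12.63

12.6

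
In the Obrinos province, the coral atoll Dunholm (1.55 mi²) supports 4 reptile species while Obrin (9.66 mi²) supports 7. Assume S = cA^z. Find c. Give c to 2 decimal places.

3.50

z = ln(S₂/S₁) / ln(A₂/A₁) = ln(7/4) / ln(9.66/1.55) = 0.5596 / 1.8297 = 0.3058
c = S₁ / A₁^z = 4 / 1.55^0.3058 = 4 / 1.143 = 3.498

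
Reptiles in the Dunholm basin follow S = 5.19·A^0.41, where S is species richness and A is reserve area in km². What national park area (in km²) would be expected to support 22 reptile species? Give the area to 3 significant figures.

22 = 5.19 × A^0.41  ⇒  A^0.41 = 22/5.19 = 4.239
ln A = ln(4.239) / 0.41 = 1.4443 / 0.41 = 3.5227
A = e^3.5227 ≈ 33.88 km²

33.9 km²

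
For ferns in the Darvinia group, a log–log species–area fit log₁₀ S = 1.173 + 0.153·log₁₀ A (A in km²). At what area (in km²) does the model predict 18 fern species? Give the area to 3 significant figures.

18 = 14.89 × A^0.153  ⇒  A^0.153 = 18/14.89 = 1.209
ln A = ln(1.209) / 0.153 = 0.1894 / 0.153 = 1.2382
A = e^1.2382 ≈ 3.449 km²

3.45 km²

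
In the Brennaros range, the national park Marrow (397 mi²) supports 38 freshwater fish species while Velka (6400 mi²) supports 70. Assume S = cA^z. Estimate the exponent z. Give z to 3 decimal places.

0.220

Taking logs: ln S = ln c + z ln A, so z = (ln S₂ − ln S₁)/(ln A₂ − ln A₁).
z = ln(70/38) / ln(6400/397) = ln(1.842) / ln(16.12) = 0.6109 / 2.7801 = 0.2197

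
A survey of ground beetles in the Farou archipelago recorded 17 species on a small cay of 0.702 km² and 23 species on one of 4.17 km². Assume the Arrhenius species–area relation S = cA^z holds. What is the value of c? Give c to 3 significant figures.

z = ln(S₂/S₁) / ln(A₂/A₁) = ln(23/17) / ln(4.17/0.702) = 0.3023 / 1.7817 = 0.1697
c = S₁ / A₁^z = 17 / 0.702^0.1697 = 17 / 0.9417 = 18.05

18.1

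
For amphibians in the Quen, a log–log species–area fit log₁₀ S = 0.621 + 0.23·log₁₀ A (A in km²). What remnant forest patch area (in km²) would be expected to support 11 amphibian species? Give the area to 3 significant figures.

67.3 km²

11 = 4.178 × A^0.23  ⇒  A^0.23 = 11/4.178 = 2.633
ln A = ln(2.633) / 0.23 = 0.9680 / 0.23 = 4.2087
A = e^4.2087 ≈ 67.27 km²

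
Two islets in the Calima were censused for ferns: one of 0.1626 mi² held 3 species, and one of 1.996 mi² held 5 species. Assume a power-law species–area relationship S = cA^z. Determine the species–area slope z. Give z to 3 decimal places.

0.204

Taking logs: ln S = ln c + z ln A, so z = (ln S₂ − ln S₁)/(ln A₂ − ln A₁).
z = ln(5/3) / ln(1.996/0.1626) = ln(1.667) / ln(12.28) = 0.5108 / 2.5076 = 0.2037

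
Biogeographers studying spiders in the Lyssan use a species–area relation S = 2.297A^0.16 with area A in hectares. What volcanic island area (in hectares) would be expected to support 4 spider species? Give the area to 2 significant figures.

4 = 2.297 × A^0.16  ⇒  A^0.16 = 4/2.297 = 1.741
ln A = ln(1.741) / 0.16 = 0.5547 / 0.16 = 3.4668
A = e^3.4668 ≈ 32.03 hectares

32 hectares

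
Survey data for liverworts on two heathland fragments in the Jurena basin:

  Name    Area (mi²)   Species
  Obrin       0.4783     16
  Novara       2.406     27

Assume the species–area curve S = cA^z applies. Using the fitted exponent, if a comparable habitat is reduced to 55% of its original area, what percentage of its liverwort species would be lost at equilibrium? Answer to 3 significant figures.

z = ln(27/16) / ln(2.406/0.4783) = 0.5232 / 1.6155 = 0.3239
S_new/S_old = (A_new/A_old)^z = 0.55^0.3239 = exp(0.3239 × -0.5978) = 0.824
Fraction lost = 1 − 0.824 = 0.176

17.6%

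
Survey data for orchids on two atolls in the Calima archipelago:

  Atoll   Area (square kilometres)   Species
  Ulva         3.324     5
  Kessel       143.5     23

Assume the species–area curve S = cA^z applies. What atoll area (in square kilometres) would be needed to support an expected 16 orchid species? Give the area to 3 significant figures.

z = ln(23/5) / ln(143.5/3.324) = 1.5261 / 3.7652 = 0.4053
c = 5 / 3.324^0.4053 = 5 / 1.627 = 3.073
A = (16/3.073)^(1/0.4053) ⇒ ln A = ln(5.207)/0.4053 = 4.0710
A = e^4.0710 ≈ 58.61 square kilometres

58.6 square kilometres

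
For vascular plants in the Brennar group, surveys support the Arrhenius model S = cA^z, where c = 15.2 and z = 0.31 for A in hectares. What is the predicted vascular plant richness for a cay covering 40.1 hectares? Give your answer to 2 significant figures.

48

S = 15.2 × 40.1^0.31
ln S = ln 15.2 + 0.31 × ln 40.1 = 2.7213 + 0.31 × 3.6914 = 3.8656
S = e^3.8656 ≈ 47.73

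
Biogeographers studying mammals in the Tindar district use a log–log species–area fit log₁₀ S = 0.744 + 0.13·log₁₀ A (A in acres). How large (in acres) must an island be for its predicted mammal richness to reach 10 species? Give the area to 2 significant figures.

93 acres

10 = 5.546 × A^0.13  ⇒  A^0.13 = 10/5.546 = 1.803
ln A = ln(1.803) / 0.13 = 0.5895 / 0.13 = 4.5343
A = e^4.5343 ≈ 93.16 acres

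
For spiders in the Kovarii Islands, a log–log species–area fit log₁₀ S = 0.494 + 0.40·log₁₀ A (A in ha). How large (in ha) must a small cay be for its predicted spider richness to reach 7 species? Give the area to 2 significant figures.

7 = 3.119 × A^0.4  ⇒  A^0.4 = 7/3.119 = 2.244
ln A = ln(2.244) / 0.4 = 0.8084 / 0.4 = 2.0211
A = e^2.0211 ≈ 7.546 ha

7.5 ha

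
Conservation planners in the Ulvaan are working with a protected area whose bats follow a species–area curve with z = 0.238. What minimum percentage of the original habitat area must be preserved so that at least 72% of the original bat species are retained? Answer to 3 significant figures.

25.2%

Need (A_new/A_old)^0.238 = 0.72, so A_new/A_old = 0.72^(1/0.238) = 0.72^4.202
ln(A_new/A_old) = ln 0.72 / 0.238 = -0.3285 / 0.238 = -1.3803
A_new/A_old = e^-1.3803 ≈ 0.2515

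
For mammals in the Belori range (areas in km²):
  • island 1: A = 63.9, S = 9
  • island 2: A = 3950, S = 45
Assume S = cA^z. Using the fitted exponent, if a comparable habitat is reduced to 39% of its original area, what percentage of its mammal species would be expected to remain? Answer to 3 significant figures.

z = ln(45/9) / ln(3950/63.9) = 1.6094 / 4.1242 = 0.3902
S_new/S_old = (A_new/A_old)^z = 0.39^0.3902 = exp(0.3902 × -0.9416) = 0.6925

69.2%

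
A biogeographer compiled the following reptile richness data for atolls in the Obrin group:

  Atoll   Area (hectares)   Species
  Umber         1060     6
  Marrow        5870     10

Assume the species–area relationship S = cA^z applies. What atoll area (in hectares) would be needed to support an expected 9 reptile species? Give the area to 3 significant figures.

z = ln(10/6) / ln(5870/1060) = 0.5108 / 1.7116 = 0.2985
c = 6 / 1060^0.2985 = 6 / 7.997 = 0.7503
A = (9/0.7503)^(1/0.2985) ⇒ ln A = ln(11.99)/0.2985 = 8.3246
A = e^8.3246 ≈ 4124 hectares

4120 hectares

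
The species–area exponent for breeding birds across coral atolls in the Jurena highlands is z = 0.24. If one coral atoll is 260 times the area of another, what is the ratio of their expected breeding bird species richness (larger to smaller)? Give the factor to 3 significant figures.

S₂/S₁ = (A₂/A₁)^z = 260^0.24
ln(S₂/S₁) = 0.24 × ln 260 = 0.24 × 5.5607 = 1.3346
S₂/S₁ = e^1.3346 ≈ 3.798

3.80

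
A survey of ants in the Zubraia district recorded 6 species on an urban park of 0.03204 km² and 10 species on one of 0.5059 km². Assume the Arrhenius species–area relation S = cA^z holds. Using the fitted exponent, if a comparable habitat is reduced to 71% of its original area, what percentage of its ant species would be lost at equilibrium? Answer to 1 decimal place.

z = ln(10/6) / ln(0.5059/0.03204) = 0.5108 / 2.7594 = 0.1851
S_new/S_old = (A_new/A_old)^z = 0.71^0.1851 = exp(0.1851 × -0.3425) = 0.9386
Fraction lost = 1 − 0.9386 = 0.06144

6.1%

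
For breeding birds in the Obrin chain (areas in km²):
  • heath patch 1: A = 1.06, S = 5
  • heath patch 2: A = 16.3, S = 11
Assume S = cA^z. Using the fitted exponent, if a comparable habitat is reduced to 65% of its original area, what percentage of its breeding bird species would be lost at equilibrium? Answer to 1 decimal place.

11.7%

z = ln(11/5) / ln(16.3/1.06) = 0.7885 / 2.7329 = 0.2885
S_new/S_old = (A_new/A_old)^z = 0.65^0.2885 = exp(0.2885 × -0.4308) = 0.8831
Fraction lost = 1 − 0.8831 = 0.1169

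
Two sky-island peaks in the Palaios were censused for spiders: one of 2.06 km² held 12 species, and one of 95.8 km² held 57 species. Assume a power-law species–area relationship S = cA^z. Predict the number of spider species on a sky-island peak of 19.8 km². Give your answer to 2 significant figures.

z = ln(57/12) / ln(95.8/2.06) = 1.5581 / 3.8396 = 0.4058
c = 12 / 2.06^0.4058 = 12 / 1.341 = 8.95
S₃ = 8.95 × 19.8^0.4058 = 8.95 × 3.359 ≈ 30.06

30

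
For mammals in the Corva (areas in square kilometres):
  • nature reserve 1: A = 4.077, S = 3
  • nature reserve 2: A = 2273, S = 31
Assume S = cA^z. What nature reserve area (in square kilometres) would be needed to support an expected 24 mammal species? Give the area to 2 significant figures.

z = ln(31/3) / ln(2273/4.077) = 2.3354 / 6.3235 = 0.3693
c = 3 / 4.077^0.3693 = 3 / 1.68 = 1.785
A = (24/1.785)^(1/0.3693) ⇒ ln A = ln(13.44)/0.3693 = 7.0359
A = e^7.0359 ≈ 1137 square kilometres

1100 square kilometres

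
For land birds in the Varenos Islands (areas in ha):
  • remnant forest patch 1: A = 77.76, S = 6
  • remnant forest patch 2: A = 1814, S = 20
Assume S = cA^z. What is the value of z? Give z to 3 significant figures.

Taking logs: ln S = ln c + z ln A, so z = (ln S₂ − ln S₁)/(ln A₂ − ln A₁).
z = ln(20/6) / ln(1814/77.76) = ln(3.333) / ln(23.33) = 1.2040 / 3.1497 = 0.3823

0.382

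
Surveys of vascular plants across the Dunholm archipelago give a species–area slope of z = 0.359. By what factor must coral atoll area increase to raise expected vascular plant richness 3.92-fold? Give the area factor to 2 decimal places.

(A₂/A₁)^0.359 = 3.92, so A₂/A₁ = 3.92^(1/0.359) = 3.92^2.786
ln(A₂/A₁) = ln 3.92 / 0.359 = 1.3661 / 0.359 = 3.8053
A₂/A₁ = e^3.8053 ≈ 44.94

44.94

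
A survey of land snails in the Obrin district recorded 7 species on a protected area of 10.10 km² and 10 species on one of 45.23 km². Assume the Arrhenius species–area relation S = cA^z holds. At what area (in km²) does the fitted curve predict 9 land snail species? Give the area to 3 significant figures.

z = ln(10/7) / ln(45.23/10.1) = 0.3567 / 1.4992 = 0.2379
c = 7 / 10.1^0.2379 = 7 / 1.734 = 4.038
A = (9/4.038)^(1/0.2379) ⇒ ln A = ln(2.229)/0.2379 = 3.3689
A = e^3.3689 ≈ 29.05 km²

29.0 km²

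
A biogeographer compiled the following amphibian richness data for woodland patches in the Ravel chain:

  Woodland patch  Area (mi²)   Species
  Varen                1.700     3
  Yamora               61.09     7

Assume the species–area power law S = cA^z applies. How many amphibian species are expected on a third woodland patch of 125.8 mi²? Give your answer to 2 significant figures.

8.3

z = ln(7/3) / ln(61.09/1.7) = 0.8473 / 3.5817 = 0.2366
c = 3 / 1.7^0.2366 = 3 / 1.134 = 2.646
S₃ = 2.646 × 125.8^0.2366 = 2.646 × 3.138 ≈ 8.304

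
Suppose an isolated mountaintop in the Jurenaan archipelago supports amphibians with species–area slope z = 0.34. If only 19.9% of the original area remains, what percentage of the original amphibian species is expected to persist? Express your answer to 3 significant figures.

S_new/S_old = (A_new/A_old)^z = 0.199^0.34
= exp(0.34 × ln 0.199) = exp(0.34 × -1.6145) = exp(-0.5489) ≈ 0.5776

57.8%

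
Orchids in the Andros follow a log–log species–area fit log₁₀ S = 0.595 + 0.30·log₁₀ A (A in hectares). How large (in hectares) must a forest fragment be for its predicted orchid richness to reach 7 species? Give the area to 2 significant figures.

6.8 hectares

7 = 3.936 × A^0.3  ⇒  A^0.3 = 7/3.936 = 1.779
ln A = ln(1.779) / 0.3 = 0.5759 / 0.3 = 1.9196
A = e^1.9196 ≈ 6.818 hectares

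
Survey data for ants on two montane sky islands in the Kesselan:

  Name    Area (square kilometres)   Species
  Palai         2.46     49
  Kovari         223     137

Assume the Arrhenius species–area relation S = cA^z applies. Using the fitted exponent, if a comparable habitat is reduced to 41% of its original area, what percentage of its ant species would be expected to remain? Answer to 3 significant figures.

81.6%

z = ln(137/49) / ln(223/2.46) = 1.0282 / 4.5070 = 0.2281
S_new/S_old = (A_new/A_old)^z = 0.41^0.2281 = exp(0.2281 × -0.8916) = 0.816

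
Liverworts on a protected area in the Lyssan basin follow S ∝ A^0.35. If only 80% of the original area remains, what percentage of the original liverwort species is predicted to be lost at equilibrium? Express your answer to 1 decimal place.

S_new/S_old = (A_new/A_old)^z = 0.8^0.35
= exp(0.35 × ln 0.8) = exp(0.35 × -0.2231) = exp(-0.0781) ≈ 0.9249
Fraction lost = 1 − 0.9249 = 0.07513

7.5%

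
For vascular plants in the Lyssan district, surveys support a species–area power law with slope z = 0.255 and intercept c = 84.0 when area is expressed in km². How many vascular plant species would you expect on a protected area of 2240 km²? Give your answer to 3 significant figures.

S = 84 × 2240^0.255 = 84 × 7.15 ≈ 600.6

601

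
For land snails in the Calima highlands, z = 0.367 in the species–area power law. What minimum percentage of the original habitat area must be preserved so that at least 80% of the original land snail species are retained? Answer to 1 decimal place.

Need (A_new/A_old)^0.367 = 0.8, so A_new/A_old = 0.8^(1/0.367) = 0.8^2.725
ln(A_new/A_old) = ln 0.8 / 0.367 = -0.2231 / 0.367 = -0.6080
A_new/A_old = e^-0.6080 ≈ 0.5444

54.4%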